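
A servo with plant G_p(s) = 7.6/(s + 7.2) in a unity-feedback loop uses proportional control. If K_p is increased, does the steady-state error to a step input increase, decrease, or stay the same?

The position error constant K_pos = K_p·G_p(0) grows with K_p, and e_ss = 1/(1+K_pos) falls.

decrease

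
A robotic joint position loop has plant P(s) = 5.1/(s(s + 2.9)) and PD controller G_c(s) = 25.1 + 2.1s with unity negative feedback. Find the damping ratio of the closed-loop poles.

ζ = 0.601

Forward path: (25.1 + 2.1s)·5.1/(s(s+2.9)). The closed-loop characteristic equation is s² + (2.9 + 5.1·2.1)s + 5.1·25.1 = 0.
That is s² + 13.61s + 128 = 0, so ω_n = 11.31 rad/s and ζ = 13.61/(2·11.31) = 0.6015.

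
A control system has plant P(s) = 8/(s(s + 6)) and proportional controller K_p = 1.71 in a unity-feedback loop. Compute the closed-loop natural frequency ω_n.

ω_n = 3.7 rad/s

1 + K_p·P(s) = 0 gives s² + 6s + 13.68 = 0.
Matching s² + 2ζω_n s + ω_n²: ω_n = √13.68 = 3.699 rad/s and 2ζω_n = 6, so ζ = 6/(2·3.699) = 0.811.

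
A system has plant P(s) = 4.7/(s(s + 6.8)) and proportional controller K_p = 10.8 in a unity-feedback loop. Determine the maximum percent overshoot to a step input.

18.2%

Closed-loop characteristic equation: s² + 6.8s + 50.76 = 0, so ω_n = 7.125 rad/s and ζ = 6.8/(2·7.125) = 0.4772.
%OS = 100·exp(−πζ/√(1−ζ²)) = 100·exp(−π·0.4772/√0.7723) = 18.2%.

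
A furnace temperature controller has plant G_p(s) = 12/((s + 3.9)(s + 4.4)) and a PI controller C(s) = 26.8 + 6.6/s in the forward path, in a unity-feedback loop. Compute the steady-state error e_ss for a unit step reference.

0

The open loop C(s)G_p(s) has a pole at the origin (type 1), so the static position error constant is infinite and e_ss = 1/(1+∞) = 0.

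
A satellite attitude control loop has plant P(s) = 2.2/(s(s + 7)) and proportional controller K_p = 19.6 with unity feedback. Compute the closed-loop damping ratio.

The closed-loop denominator is s(s+7) + 19.6·2.2 = s² + 7s + 43.12.
So ω_n² = 43.12 ⇒ ω_n = 6.567 rad/s, and ζ = 7/(2ω_n) = 0.533.

ζ = 0.533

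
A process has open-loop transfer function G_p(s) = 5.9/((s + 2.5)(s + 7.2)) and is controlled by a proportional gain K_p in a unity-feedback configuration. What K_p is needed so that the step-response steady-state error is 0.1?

The loop is type 0, so e_ss(step) = 1/(1 + K_pos) with K_pos = K_p·G_p(0).
G_p(0) = 0.3278. Require 1/(1 + K_p·0.3278) = 0.1, so 1 + 0.3278·K_p = 10.
K_p = (10 − 1)/0.3278 = 27.5.

K_p = 27.5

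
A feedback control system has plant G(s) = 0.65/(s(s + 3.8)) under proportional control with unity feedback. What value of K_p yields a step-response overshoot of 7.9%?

From %OS = 100·exp(−πζ/√(1−ζ²)) = 7.9%, ζ = −ln(0.079)/√(π²+ln²(0.079)) = 0.6285.
Characteristic equation s² + 3.8s + 0.65K_p = 0 gives ζ = 3.8/(2√(0.65K_p)).
Setting ζ = 0.6285: √(0.65K_p) = 3.8/(2·0.6285) = 3.023, so K_p = 9.14/0.65 = 14.1.

K_p = 14.1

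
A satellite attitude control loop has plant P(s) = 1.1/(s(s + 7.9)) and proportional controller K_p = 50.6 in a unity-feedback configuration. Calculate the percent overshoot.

From 1 + K_pP(s) = 0: s² + 7.9s + 55.66 = 0 ⇒ ω_n = 7.461, ζ = 0.5295.
%OS = 100·exp(−πζ/√(1−ζ²)) = 100·exp(−π·0.5295/√0.7197) = 14.1%.

14.1%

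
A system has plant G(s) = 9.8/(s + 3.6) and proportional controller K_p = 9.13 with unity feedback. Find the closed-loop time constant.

Closed-loop transfer function: T(s) = K_p·G(s)/(1 + K_p·G(s)) = 89.47/(s + 3.6 + 89.47) = 89.47/(s + 93.07).
Time constant τ = 1/93.07 = 0.0107 s.

τ = 0.0107 s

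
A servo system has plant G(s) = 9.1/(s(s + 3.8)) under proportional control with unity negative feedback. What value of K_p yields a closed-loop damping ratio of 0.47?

Closed-loop characteristic equation: s² + 3.8s + K_p·9.1 = 0.
So ω_n = √(9.1K_p) and 2ζω_n = 3.8, giving ζ = 3.8/(2√(9.1K_p)).
Setting ζ = 0.47: √(9.1K_p) = 3.8/(2·0.47) = 4.043, so K_p = 16.34/9.1 = 1.8.

K_p = 1.8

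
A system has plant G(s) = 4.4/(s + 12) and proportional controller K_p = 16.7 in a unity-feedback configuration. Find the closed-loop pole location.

Closed-loop transfer function: T(s) = K_p·G(s)/(1 + K_p·G(s)) = 73.48/(s + 12 + 73.48) = 73.48/(s + 85.48).
The closed-loop pole is at s = −85.48.

s = -85.48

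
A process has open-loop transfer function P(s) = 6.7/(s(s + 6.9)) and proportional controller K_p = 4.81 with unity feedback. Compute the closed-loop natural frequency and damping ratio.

1 + K_p·P(s) = 0 gives s² + 6.9s + 32.23 = 0.
Matching s² + 2ζω_n s + ω_n²: ω_n = √32.23 = 5.677 rad/s and 2ζω_n = 6.9, so ζ = 6.9/(2·5.677) = 0.608.

ω_n = 5.68 rad/s, ζ = 0.608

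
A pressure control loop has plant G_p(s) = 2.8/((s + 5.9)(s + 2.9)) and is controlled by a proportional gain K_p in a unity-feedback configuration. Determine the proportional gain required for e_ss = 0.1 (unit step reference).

K_p = 55

Steady-state error for a unit step on this type-0 loop is 1/(1 + K_p·G_p(0)).
G_p(0) = 0.1636. Require 1/(1 + K_p·0.1636) = 0.1, so 1 + 0.1636·K_p = 10.
K_p = (10 − 1)/0.1636 = 55.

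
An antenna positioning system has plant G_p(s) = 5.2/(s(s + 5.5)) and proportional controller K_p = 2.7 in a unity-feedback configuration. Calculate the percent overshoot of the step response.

3.36%

The closed-loop denominator s² + 5.5s + 14.04 gives ω_n = √14.04 = 3.747 and ζ = 5.5/(2ω_n) = 0.7339.
%OS = 100·exp(−πζ/√(1−ζ²)) = 100·exp(−π·0.7339/√0.4614) = 3.36%.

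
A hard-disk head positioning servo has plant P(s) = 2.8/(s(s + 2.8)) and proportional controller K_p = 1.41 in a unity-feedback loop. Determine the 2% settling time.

T_s ≈ 2.86 s

Closed-loop characteristic equation: s² + 2.8s + 3.948 = 0, so ω_n = 1.987 rad/s and ζ = 2.8/(2·1.987) = 0.7046.
2% settling time T_s ≈ 4/(ζω_n) = 4/1.4 = 2.86 s.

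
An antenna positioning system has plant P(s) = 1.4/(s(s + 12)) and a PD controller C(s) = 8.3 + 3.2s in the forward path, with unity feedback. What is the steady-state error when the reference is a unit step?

0

The open loop C(s)P(s) has a pole at the origin (type 1), so the static position error constant is infinite and e_ss = 1/(1+∞) = 0.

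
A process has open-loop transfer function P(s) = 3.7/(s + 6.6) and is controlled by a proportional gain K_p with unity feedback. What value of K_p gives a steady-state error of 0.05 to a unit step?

The loop is type 0, so e_ss(step) = 1/(1 + K_pos) with K_pos = K_p·P(0).
P(0) = 0.5606. Require 1/(1 + K_p·0.5606) = 0.05, so 1 + 0.5606·K_p = 20.
K_p = (20 − 1)/0.5606 = 33.9.

K_p = 33.9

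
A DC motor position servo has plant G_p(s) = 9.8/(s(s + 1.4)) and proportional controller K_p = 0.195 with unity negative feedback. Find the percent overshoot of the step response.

15.8%

From 1 + K_pG_p(s) = 0: s² + 1.4s + 1.911 = 0 ⇒ ω_n = 1.382, ζ = 0.5064.
%OS = 100·exp(−πζ/√(1−ζ²)) = 100·exp(−π·0.5064/√0.7436) = 15.8%.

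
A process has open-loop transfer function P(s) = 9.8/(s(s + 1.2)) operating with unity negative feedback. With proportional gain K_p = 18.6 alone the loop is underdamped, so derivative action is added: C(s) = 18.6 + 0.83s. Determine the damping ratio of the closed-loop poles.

ζ = 0.346

Forward path: (18.6 + 0.83s)·9.8/(s(s+1.2)). The closed-loop characteristic equation is s² + (1.2 + 9.8·0.83)s + 9.8·18.6 = 0.
That is s² + 9.334s + 182.3 = 0, so ω_n = 13.5 rad/s and ζ = 9.334/(2·13.5) = 0.3457.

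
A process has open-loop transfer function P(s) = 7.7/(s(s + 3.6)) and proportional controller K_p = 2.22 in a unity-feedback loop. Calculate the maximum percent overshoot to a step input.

21.9%

From 1 + K_pP(s) = 0: s² + 3.6s + 17.09 = 0 ⇒ ω_n = 4.134, ζ = 0.4354.
%OS = 100·exp(−πζ/√(1−ζ²)) = 100·exp(−π·0.4354/√0.8105) = 21.9%.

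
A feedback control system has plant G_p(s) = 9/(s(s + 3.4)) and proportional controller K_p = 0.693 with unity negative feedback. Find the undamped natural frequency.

ω_n = 2.5 rad/s

1 + K_p·G_p(s) = 0 gives s² + 3.4s + 6.237 = 0.
Matching s² + 2ζω_n s + ω_n²: ω_n = √6.237 = 2.497 rad/s and 2ζω_n = 3.4, so ζ = 3.4/(2·2.497) = 0.681.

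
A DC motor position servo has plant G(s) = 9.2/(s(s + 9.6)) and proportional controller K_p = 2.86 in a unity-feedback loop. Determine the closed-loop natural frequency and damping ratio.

The closed-loop denominator is s(s+9.6) + 2.86·9.2 = s² + 9.6s + 26.31.
So ω_n² = 26.31 ⇒ ω_n = 5.13 rad/s, and ζ = 9.6/(2ω_n) = 0.936.

ω_n = 5.13 rad/s, ζ = 0.936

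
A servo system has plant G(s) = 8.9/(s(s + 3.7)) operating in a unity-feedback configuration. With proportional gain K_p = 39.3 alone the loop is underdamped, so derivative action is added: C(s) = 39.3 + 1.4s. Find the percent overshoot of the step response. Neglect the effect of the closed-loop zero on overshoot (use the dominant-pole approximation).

Forward path: (39.3 + 1.4s)·8.9/(s(s+3.7)). The closed-loop characteristic equation is s² + (3.7 + 8.9·1.4)s + 8.9·39.3 = 0.
That is s² + 16.16s + 349.8 = 0, so ω_n = 18.7 rad/s and ζ = 16.16/(2·18.7) = 0.432.
%OS = 100·exp(−πζ/√(1−ζ²)) = 22.2%.

22.2%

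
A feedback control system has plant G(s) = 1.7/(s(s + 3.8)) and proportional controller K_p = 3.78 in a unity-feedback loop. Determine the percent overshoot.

Closed-loop characteristic equation: s² + 3.8s + 6.426 = 0, so ω_n = 2.535 rad/s and ζ = 3.8/(2·2.535) = 0.7495.
%OS = 100·exp(−πζ/√(1−ζ²)) = 100·exp(−π·0.7495/√0.4382) = 2.85%.

2.85%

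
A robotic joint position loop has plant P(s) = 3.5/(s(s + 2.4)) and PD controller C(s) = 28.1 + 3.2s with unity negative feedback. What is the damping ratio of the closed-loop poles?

ζ = 0.686

Forward path: (28.1 + 3.2s)·3.5/(s(s+2.4)). The closed-loop characteristic equation is s² + (2.4 + 3.5·3.2)s + 3.5·28.1 = 0.
That is s² + 13.6s + 98.35 = 0, so ω_n = 9.917 rad/s and ζ = 13.6/(2·9.917) = 0.6857.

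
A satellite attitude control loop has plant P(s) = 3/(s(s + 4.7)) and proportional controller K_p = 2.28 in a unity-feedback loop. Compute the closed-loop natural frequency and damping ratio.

The closed-loop denominator is s(s+4.7) + 2.28·3 = s² + 4.7s + 6.84.
Matching s² + 2ζω_n s + ω_n²: ω_n = √6.84 = 2.615 rad/s and 2ζω_n = 4.7, so ζ = 4.7/(2·2.615) = 0.899.

ω_n = 2.62 rad/s, ζ = 0.899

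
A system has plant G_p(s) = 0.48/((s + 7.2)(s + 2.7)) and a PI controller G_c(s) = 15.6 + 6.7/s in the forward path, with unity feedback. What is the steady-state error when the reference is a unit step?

0

The open loop G_c(s)G_p(s) has a pole at the origin (type 1), so the static position error constant is infinite and e_ss = 1/(1+∞) = 0.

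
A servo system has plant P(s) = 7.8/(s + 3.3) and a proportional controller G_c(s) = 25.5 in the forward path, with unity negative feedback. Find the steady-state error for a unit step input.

0.0163

The loop is type 0. Static position error constant K_pos = G_c(0)·P(0) = 25.5·2.364 = 60.27.
Steady-state error to a unit step: e_ss = 1/(1+K_pos) = 1/61.27 = 0.0163.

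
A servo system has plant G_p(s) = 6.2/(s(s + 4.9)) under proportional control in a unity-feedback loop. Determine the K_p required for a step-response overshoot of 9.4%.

From %OS = 100·exp(−πζ/√(1−ζ²)) = 9.4%, ζ = −ln(0.094)/√(π²+ln²(0.094)) = 0.6013.
Characteristic equation s² + 4.9s + 6.2K_p = 0 gives ζ = 4.9/(2√(6.2K_p)).
Setting ζ = 0.6013: √(6.2K_p) = 4.9/(2·0.6013) = 4.074, so K_p = 16.6/6.2 = 2.68.

K_p = 2.68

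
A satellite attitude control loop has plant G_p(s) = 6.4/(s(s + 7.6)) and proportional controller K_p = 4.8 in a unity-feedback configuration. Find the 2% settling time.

Closed-loop characteristic equation: s² + 7.6s + 30.72 = 0, so ω_n = 5.543 rad/s and ζ = 7.6/(2·5.543) = 0.6856.
2% settling time T_s ≈ 4/(ζω_n) = 4/3.8 = 1.05 s.

T_s ≈ 1.05 s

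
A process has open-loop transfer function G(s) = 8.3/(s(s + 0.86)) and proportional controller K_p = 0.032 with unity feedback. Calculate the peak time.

Closed-loop characteristic equation: s² + 0.86s + 0.2656 = 0, so ω_n = 0.5154 rad/s and ζ = 0.86/(2·0.5154) = 0.8344.
Damped frequency ω_d = ω_n√(1−ζ²) = 0.2841 rad/s, so peak time T_p = π/ω_d = 11.1 s.

T_p = 11.1 s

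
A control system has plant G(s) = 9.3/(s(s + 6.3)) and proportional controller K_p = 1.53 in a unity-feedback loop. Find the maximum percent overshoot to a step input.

0.849%

The closed-loop denominator s² + 6.3s + 14.23 gives ω_n = √14.23 = 3.772 and ζ = 6.3/(2ω_n) = 0.8351.
%OS = 100·exp(−πζ/√(1−ζ²)) = 100·exp(−π·0.8351/√0.3027) = 0.849%.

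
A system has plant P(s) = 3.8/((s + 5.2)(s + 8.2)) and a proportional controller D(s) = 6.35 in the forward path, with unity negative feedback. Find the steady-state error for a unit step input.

The loop is type 0. Static position error constant K_pos = D(0)·P(0) = 6.35·0.08912 = 0.5659.
Steady-state error to a unit step: e_ss = 1/(1+K_pos) = 1/1.566 = 0.639.

0.639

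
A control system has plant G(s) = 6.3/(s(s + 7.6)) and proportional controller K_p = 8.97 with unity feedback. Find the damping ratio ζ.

ζ = 0.505

The closed-loop denominator is s(s+7.6) + 8.97·6.3 = s² + 7.6s + 56.51.
So ω_n² = 56.51 ⇒ ω_n = 7.517 rad/s, and ζ = 7.6/(2ω_n) = 0.505.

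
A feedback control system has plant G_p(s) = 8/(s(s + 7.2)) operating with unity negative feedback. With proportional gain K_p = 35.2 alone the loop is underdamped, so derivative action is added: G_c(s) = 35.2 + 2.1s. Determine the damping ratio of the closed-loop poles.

Forward path: (35.2 + 2.1s)·8/(s(s+7.2)). The closed-loop characteristic equation is s² + (7.2 + 8·2.1)s + 8·35.2 = 0.
That is s² + 24s + 281.6 = 0, so ω_n = 16.78 rad/s and ζ = 24/(2·16.78) = 0.7151.

ζ = 0.715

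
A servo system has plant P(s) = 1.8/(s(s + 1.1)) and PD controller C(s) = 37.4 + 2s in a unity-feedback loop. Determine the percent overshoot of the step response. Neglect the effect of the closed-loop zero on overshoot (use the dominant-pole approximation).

39.1%

Forward path: (37.4 + 2s)·1.8/(s(s+1.1)). The closed-loop characteristic equation is s² + (1.1 + 1.8·2)s + 1.8·37.4 = 0.
That is s² + 4.7s + 67.32 = 0, so ω_n = 8.205 rad/s and ζ = 4.7/(2·8.205) = 0.2864.
%OS = 100·exp(−πζ/√(1−ζ²)) = 39.1%.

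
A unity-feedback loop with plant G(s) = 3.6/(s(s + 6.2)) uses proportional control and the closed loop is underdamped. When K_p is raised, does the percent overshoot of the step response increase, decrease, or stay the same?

ζ = 6.2/(2√(3.6K_p)) decreases as K_p grows; lower damping means more overshoot.

increase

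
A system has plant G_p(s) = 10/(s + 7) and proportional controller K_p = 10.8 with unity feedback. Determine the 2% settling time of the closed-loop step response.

Closed-loop transfer function: T(s) = K_p·G_p(s)/(1 + K_p·G_p(s)) = 108/(s + 7 + 108) = 108/(s + 115).
Time constant τ = 1/115 = 0.008696 s, so the 2% settling time is about 4τ = 0.0348 s.

T_s ≈ 0.0348 s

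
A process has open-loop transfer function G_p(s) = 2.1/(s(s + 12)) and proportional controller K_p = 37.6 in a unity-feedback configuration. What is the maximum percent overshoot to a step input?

Closed-loop characteristic equation: s² + 12s + 78.96 = 0, so ω_n = 8.886 rad/s and ζ = 12/(2·8.886) = 0.6752.
%OS = 100·exp(−πζ/√(1−ζ²)) = 100·exp(−π·0.6752/√0.5441) = 5.64%.

5.64%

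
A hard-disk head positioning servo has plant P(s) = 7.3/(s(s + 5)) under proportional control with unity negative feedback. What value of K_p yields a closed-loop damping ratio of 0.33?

K_p = 7.86

Closed-loop characteristic equation: s² + 5s + K_p·7.3 = 0.
So ω_n = √(7.3K_p) and 2ζω_n = 5, giving ζ = 5/(2√(7.3K_p)).
Setting ζ = 0.33: √(7.3K_p) = 5/(2·0.33) = 7.576, so K_p = 57.39/7.3 = 7.86.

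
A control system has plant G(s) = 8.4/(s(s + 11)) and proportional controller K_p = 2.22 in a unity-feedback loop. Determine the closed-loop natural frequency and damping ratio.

ω_n = 4.32 rad/s, ζ = 1.27

The closed-loop denominator is s(s+11) + 2.22·8.4 = s² + 11s + 18.65.
Matching s² + 2ζω_n s + ω_n²: ω_n = √18.65 = 4.318 rad/s and 2ζω_n = 11, so ζ = 11/(2·4.318) = 1.27.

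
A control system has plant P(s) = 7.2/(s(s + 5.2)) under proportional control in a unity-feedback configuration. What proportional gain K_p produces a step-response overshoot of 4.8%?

K_p = 1.94

From %OS = 100·exp(−πζ/√(1−ζ²)) = 4.8%, ζ = −ln(0.048)/√(π²+ln²(0.048)) = 0.695.
Characteristic equation s² + 5.2s + 7.2K_p = 0 gives ζ = 5.2/(2√(7.2K_p)).
Setting ζ = 0.695: √(7.2K_p) = 5.2/(2·0.695) = 3.741, so K_p = 14/7.2 = 1.94.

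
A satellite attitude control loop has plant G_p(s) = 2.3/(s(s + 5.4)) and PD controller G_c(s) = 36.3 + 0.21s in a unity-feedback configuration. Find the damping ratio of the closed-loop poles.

ζ = 0.322

Forward path: (36.3 + 0.21s)·2.3/(s(s+5.4)). The closed-loop characteristic equation is s² + (5.4 + 2.3·0.21)s + 2.3·36.3 = 0.
That is s² + 5.883s + 83.49 = 0, so ω_n = 9.137 rad/s and ζ = 5.883/(2·9.137) = 0.3219.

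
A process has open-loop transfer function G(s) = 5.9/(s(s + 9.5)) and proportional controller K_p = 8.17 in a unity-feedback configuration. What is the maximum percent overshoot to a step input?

From 1 + K_pG(s) = 0: s² + 9.5s + 48.2 = 0 ⇒ ω_n = 6.943, ζ = 0.6842.
%OS = 100·exp(−πζ/√(1−ζ²)) = 100·exp(−π·0.6842/√0.5319) = 5.25%.

5.25%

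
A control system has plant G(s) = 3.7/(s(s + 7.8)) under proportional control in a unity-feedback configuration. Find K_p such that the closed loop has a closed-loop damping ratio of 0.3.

Closed-loop characteristic equation: s² + 7.8s + K_p·3.7 = 0.
So ω_n = √(3.7K_p) and 2ζω_n = 7.8, giving ζ = 7.8/(2√(3.7K_p)).
Setting ζ = 0.3: √(3.7K_p) = 7.8/(2·0.3) = 13, so K_p = 169/3.7 = 45.7.

K_p = 45.7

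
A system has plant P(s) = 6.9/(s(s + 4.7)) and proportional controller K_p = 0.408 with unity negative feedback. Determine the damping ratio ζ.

The closed-loop denominator is s(s+4.7) + 0.408·6.9 = s² + 4.7s + 2.815.
So ω_n² = 2.815 ⇒ ω_n = 1.678 rad/s, and ζ = 4.7/(2ω_n) = 1.4.

ζ = 1.4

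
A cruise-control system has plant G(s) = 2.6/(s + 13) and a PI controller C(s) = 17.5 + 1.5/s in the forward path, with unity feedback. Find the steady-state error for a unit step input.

The open loop C(s)G(s) has a pole at the origin (type 1), so the static position error constant is infinite and e_ss = 1/(1+∞) = 0.

0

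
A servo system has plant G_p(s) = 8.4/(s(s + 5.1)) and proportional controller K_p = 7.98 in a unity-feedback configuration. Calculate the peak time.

T_p = 0.404 s

Closed-loop characteristic equation: s² + 5.1s + 67.03 = 0, so ω_n = 8.187 rad/s and ζ = 5.1/(2·8.187) = 0.3115.
Damped frequency ω_d = ω_n√(1−ζ²) = 7.78 rad/s, so peak time T_p = π/ω_d = 0.404 s.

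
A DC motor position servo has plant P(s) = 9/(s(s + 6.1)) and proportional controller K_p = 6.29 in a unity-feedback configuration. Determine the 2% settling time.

Closed-loop characteristic equation: s² + 6.1s + 56.61 = 0, so ω_n = 7.524 rad/s and ζ = 6.1/(2·7.524) = 0.4054.
2% settling time T_s ≈ 4/(ζω_n) = 4/3.05 = 1.31 s.

T_s ≈ 1.31 s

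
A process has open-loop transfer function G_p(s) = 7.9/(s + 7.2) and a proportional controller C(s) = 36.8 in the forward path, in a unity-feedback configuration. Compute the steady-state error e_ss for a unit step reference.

0.0242

The loop is type 0. Static position error constant K_pos = C(0)·G_p(0) = 36.8·1.097 = 40.38.
Steady-state error to a unit step: e_ss = 1/(1+K_pos) = 1/41.38 = 0.0242.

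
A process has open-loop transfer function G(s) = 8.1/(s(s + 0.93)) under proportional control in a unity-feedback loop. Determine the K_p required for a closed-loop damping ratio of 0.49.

K_p = 0.111

Closed-loop characteristic equation: s² + 0.93s + K_p·8.1 = 0.
So ω_n = √(8.1K_p) and 2ζω_n = 0.93, giving ζ = 0.93/(2√(8.1K_p)).
Setting ζ = 0.49: √(8.1K_p) = 0.93/(2·0.49) = 0.949, so K_p = 0.9006/8.1 = 0.111.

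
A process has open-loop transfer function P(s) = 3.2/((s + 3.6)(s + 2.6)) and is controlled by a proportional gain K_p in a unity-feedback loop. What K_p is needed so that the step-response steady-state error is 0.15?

Steady-state error for a unit step on this type-0 loop is 1/(1 + K_p·P(0)).
P(0) = 0.3419. Require 1/(1 + K_p·0.3419) = 0.15, so 1 + 0.3419·K_p = 6.667.
K_p = (6.667 − 1)/0.3419 = 16.6.

K_p = 16.6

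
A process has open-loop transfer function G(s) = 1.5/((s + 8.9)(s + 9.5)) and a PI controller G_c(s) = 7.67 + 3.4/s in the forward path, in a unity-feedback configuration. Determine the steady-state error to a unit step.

0

The open loop G_c(s)G(s) has a pole at the origin (type 1), so the static position error constant is infinite and e_ss = 1/(1+∞) = 0.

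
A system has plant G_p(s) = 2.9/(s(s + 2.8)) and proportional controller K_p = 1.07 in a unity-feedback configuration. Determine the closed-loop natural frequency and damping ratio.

ω_n = 1.76 rad/s, ζ = 0.795

1 + K_p·G_p(s) = 0 gives s² + 2.8s + 3.103 = 0.
So ω_n² = 3.103 ⇒ ω_n = 1.762 rad/s, and ζ = 2.8/(2ω_n) = 0.795.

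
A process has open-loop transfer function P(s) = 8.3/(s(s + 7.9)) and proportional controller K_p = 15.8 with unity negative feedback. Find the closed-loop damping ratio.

ζ = 0.345

1 + K_p·P(s) = 0 gives s² + 7.9s + 131.1 = 0.
So ω_n² = 131.1 ⇒ ω_n = 11.45 rad/s, and ζ = 7.9/(2ω_n) = 0.345.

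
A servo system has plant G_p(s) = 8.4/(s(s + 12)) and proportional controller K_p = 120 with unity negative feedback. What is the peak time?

T_p = 0.101 s

From 1 + K_pG_p(s) = 0: s² + 12s + 1008 = 0 ⇒ ω_n = 31.75, ζ = 0.189.
Damped frequency ω_d = ω_n√(1−ζ²) = 31.18 rad/s, so peak time T_p = π/ω_d = 0.101 s.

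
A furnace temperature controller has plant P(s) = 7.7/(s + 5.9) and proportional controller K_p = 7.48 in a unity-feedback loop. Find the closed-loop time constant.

Closed-loop transfer function: T(s) = K_p·P(s)/(1 + K_p·P(s)) = 57.6/(s + 5.9 + 57.6) = 57.6/(s + 63.5).
Time constant τ = 1/63.5 = 0.0157 s.

τ = 0.0157 s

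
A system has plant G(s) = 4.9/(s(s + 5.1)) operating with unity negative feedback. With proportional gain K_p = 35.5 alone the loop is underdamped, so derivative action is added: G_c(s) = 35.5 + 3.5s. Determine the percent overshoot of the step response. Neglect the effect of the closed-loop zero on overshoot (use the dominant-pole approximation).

0.72%

Forward path: (35.5 + 3.5s)·4.9/(s(s+5.1)). The closed-loop characteristic equation is s² + (5.1 + 4.9·3.5)s + 4.9·35.5 = 0.
That is s² + 22.25s + 174 = 0, so ω_n = 13.19 rad/s and ζ = 22.25/(2·13.19) = 0.8435.
%OS = 100·exp(−πζ/√(1−ζ²)) = 0.72%.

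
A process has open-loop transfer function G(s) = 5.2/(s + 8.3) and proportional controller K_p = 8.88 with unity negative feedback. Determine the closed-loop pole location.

s = -54.48

Closed-loop transfer function: T(s) = K_p·G(s)/(1 + K_p·G(s)) = 46.18/(s + 8.3 + 46.18) = 46.18/(s + 54.48).
The closed-loop pole is at s = −54.48.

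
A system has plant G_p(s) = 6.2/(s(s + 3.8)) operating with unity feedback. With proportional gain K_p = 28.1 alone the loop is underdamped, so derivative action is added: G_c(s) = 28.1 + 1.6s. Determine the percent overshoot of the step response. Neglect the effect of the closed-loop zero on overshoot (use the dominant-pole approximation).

14.8%

Forward path: (28.1 + 1.6s)·6.2/(s(s+3.8)). The closed-loop characteristic equation is s² + (3.8 + 6.2·1.6)s + 6.2·28.1 = 0.
That is s² + 13.72s + 174.2 = 0, so ω_n = 13.2 rad/s and ζ = 13.72/(2·13.2) = 0.5197.
%OS = 100·exp(−πζ/√(1−ζ²)) = 14.8%.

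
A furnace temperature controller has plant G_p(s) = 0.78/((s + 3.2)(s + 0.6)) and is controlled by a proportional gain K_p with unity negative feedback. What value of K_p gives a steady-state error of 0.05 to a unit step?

For a type-0 loop with proportional control, e_ss = 1/(1 + K_p·G_p(0)).
G_p(0) = 0.4063. Require 1/(1 + K_p·0.4063) = 0.05, so 1 + 0.4063·K_p = 20.
K_p = (20 − 1)/0.4063 = 46.8.

K_p = 46.8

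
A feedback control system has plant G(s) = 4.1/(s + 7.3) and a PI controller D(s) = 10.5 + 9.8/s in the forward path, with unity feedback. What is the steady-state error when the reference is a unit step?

The open loop D(s)G(s) has a pole at the origin (type 1), so the static position error constant is infinite and e_ss = 1/(1+∞) = 0.

0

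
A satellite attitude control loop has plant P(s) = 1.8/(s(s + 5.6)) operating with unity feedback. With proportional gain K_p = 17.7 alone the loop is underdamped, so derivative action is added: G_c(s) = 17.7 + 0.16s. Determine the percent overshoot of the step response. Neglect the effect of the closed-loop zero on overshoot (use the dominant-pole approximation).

14.7%

Forward path: (17.7 + 0.16s)·1.8/(s(s+5.6)). The closed-loop characteristic equation is s² + (5.6 + 1.8·0.16)s + 1.8·17.7 = 0.
That is s² + 5.888s + 31.86 = 0, so ω_n = 5.644 rad/s and ζ = 5.888/(2·5.644) = 0.5216.
%OS = 100·exp(−πζ/√(1−ζ²)) = 14.7%.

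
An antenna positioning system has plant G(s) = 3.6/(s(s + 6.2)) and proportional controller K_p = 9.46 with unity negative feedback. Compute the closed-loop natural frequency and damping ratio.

With unity feedback the closed-loop characteristic equation is s² + 6.2s + 9.46·3.6 = s² + 6.2s + 34.06 = 0.
Matching s² + 2ζω_n s + ω_n²: ω_n = √34.06 = 5.836 rad/s and 2ζω_n = 6.2, so ζ = 6.2/(2·5.836) = 0.531.

ω_n = 5.84 rad/s, ζ = 0.531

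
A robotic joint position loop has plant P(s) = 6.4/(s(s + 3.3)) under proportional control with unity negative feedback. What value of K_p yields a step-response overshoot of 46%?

From %OS = 100·exp(−πζ/√(1−ζ²)) = 46%, ζ = −ln(0.46)/√(π²+ln²(0.46)) = 0.24.
Characteristic equation s² + 3.3s + 6.4K_p = 0 gives ζ = 3.3/(2√(6.4K_p)).
Setting ζ = 0.24: √(6.4K_p) = 3.3/(2·0.24) = 6.876, so K_p = 47.28/6.4 = 7.39.

K_p = 7.39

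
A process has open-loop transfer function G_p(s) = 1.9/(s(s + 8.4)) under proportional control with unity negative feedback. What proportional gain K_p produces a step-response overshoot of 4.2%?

From %OS = 100·exp(−πζ/√(1−ζ²)) = 4.2%, ζ = −ln(0.042)/√(π²+ln²(0.042)) = 0.7103.
Characteristic equation s² + 8.4s + 1.9K_p = 0 gives ζ = 8.4/(2√(1.9K_p)).
Setting ζ = 0.7103: √(1.9K_p) = 8.4/(2·0.7103) = 5.913, so K_p = 34.96/1.9 = 18.4.

K_p = 18.4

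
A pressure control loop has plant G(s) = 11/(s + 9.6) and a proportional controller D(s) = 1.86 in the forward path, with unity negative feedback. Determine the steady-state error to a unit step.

The loop is type 0. Static position error constant K_pos = D(0)·G(0) = 1.86·1.146 = 2.131.
Steady-state error to a unit step: e_ss = 1/(1+K_pos) = 1/3.131 = 0.319.

0.319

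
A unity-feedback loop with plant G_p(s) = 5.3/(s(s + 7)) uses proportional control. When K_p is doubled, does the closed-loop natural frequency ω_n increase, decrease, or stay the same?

increase

ω_n = √(5.3·K_p), which grows with K_p.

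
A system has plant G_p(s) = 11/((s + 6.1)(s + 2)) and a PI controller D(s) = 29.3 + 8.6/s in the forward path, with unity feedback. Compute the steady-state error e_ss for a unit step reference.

The open loop D(s)G_p(s) has a pole at the origin (type 1), so the static position error constant is infinite and e_ss = 1/(1+∞) = 0.

0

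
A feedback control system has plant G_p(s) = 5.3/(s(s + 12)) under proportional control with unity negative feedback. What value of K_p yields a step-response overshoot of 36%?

From %OS = 100·exp(−πζ/√(1−ζ²)) = 36%, ζ = −ln(0.36)/√(π²+ln²(0.36)) = 0.3093.
Characteristic equation s² + 12s + 5.3K_p = 0 gives ζ = 12/(2√(5.3K_p)).
Setting ζ = 0.3093: √(5.3K_p) = 12/(2·0.3093) = 19.4, so K_p = 376.4/5.3 = 71.

K_p = 71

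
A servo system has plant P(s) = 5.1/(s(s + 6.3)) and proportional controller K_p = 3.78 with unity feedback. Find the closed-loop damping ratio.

With unity feedback the closed-loop characteristic equation is s² + 6.3s + 3.78·5.1 = s² + 6.3s + 19.28 = 0.
So ω_n² = 19.28 ⇒ ω_n = 4.391 rad/s, and ζ = 6.3/(2ω_n) = 0.717.

ζ = 0.717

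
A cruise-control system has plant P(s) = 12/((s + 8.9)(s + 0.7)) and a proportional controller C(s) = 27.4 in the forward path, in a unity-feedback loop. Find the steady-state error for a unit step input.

0.0186

The loop is type 0. Static position error constant K_pos = C(0)·P(0) = 27.4·1.926 = 52.78.
Steady-state error to a unit step: e_ss = 1/(1+K_pos) = 1/53.78 = 0.0186.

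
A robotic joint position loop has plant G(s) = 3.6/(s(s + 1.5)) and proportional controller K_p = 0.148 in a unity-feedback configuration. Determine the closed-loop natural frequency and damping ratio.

ω_n = 0.73 rad/s, ζ = 1.03

With unity feedback the closed-loop characteristic equation is s² + 1.5s + 0.148·3.6 = s² + 1.5s + 0.5328 = 0.
Matching s² + 2ζω_n s + ω_n²: ω_n = √0.5328 = 0.7299 rad/s and 2ζω_n = 1.5, so ζ = 1.5/(2·0.7299) = 1.03.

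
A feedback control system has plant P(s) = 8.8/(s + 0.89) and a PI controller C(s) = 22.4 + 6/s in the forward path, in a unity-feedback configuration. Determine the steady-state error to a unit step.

0

The open loop C(s)P(s) has a pole at the origin (type 1), so the static position error constant is infinite and e_ss = 1/(1+∞) = 0.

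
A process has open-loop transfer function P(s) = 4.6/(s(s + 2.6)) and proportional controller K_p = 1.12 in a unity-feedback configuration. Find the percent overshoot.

Closed-loop characteristic equation: s² + 2.6s + 5.152 = 0, so ω_n = 2.27 rad/s and ζ = 2.6/(2·2.27) = 0.5727.
%OS = 100·exp(−πζ/√(1−ζ²)) = 100·exp(−π·0.5727/√0.672) = 11.1%.

11.1%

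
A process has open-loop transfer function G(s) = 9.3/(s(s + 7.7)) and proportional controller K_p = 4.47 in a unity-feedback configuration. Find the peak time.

The closed-loop denominator s² + 7.7s + 41.57 gives ω_n = √41.57 = 6.448 and ζ = 7.7/(2ω_n) = 0.5971.
Damped frequency ω_d = ω_n√(1−ζ²) = 5.172 rad/s, so peak time T_p = π/ω_d = 0.607 s.

T_p = 0.607 s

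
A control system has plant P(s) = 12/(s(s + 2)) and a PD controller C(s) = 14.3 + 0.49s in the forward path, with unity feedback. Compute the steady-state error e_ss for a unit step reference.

0

The open loop C(s)P(s) has a pole at the origin (type 1), so the static position error constant is infinite and e_ss = 1/(1+∞) = 0.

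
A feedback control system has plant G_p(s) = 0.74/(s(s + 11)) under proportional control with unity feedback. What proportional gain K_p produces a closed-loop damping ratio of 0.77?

K_p = 68.9

Closed-loop characteristic equation: s² + 11s + K_p·0.74 = 0.
So ω_n = √(0.74K_p) and 2ζω_n = 11, giving ζ = 11/(2√(0.74K_p)).
Setting ζ = 0.77: √(0.74K_p) = 11/(2·0.77) = 7.143, so K_p = 51.02/0.74 = 68.9.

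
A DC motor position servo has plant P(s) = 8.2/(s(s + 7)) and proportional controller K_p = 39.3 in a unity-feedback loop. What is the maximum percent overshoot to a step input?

From 1 + K_pP(s) = 0: s² + 7s + 322.3 = 0 ⇒ ω_n = 17.95, ζ = 0.195.
%OS = 100·exp(−πζ/√(1−ζ²)) = 100·exp(−π·0.195/√0.962) = 53.6%.

53.6%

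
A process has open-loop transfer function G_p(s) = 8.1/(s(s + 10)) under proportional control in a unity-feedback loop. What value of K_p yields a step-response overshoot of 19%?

K_p = 14.1

From %OS = 100·exp(−πζ/√(1−ζ²)) = 19%, ζ = −ln(0.19)/√(π²+ln²(0.19)) = 0.4673.
Characteristic equation s² + 10s + 8.1K_p = 0 gives ζ = 10/(2√(8.1K_p)).
Setting ζ = 0.4673: √(8.1K_p) = 10/(2·0.4673) = 10.7, so K_p = 114.5/8.1 = 14.1.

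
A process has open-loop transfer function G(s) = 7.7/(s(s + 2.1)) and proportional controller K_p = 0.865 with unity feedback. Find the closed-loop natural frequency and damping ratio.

ω_n = 2.58 rad/s, ζ = 0.407

1 + K_p·G(s) = 0 gives s² + 2.1s + 6.66 = 0.
So ω_n² = 6.66 ⇒ ω_n = 2.581 rad/s, and ζ = 2.1/(2ω_n) = 0.407.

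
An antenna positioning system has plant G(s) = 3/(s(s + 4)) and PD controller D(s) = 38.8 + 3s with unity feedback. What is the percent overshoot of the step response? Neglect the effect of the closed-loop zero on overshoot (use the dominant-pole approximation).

9.33%

Forward path: (38.8 + 3s)·3/(s(s+4)). The closed-loop characteristic equation is s² + (4 + 3·3)s + 3·38.8 = 0.
That is s² + 13s + 116.4 = 0, so ω_n = 10.79 rad/s and ζ = 13/(2·10.79) = 0.6025.
%OS = 100·exp(−πζ/√(1−ζ²)) = 9.33%.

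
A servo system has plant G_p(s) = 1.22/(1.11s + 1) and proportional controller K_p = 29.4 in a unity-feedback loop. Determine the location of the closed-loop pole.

Closed loop: T(s) = K_p·G_p/(1+K_p·G_p) = 35.87/(1.11s + 1 + 35.87), with pole at s = −(1 + 35.87)/1.11 = −33.21.

s = -33.21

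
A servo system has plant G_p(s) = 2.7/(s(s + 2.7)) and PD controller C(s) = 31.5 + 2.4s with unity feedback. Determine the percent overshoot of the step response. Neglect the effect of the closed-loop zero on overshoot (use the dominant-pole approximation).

16.5%

Forward path: (31.5 + 2.4s)·2.7/(s(s+2.7)). The closed-loop characteristic equation is s² + (2.7 + 2.7·2.4)s + 2.7·31.5 = 0.
That is s² + 9.18s + 85.05 = 0, so ω_n = 9.222 rad/s and ζ = 9.18/(2·9.222) = 0.4977.
%OS = 100·exp(−πζ/√(1−ζ²)) = 16.5%.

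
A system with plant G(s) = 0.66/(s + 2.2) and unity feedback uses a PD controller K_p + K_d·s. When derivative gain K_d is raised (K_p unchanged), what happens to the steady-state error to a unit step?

At s = 0 the derivative term contributes nothing: C(0) = K_p regardless of K_d, so K_pos = K_p·G(0) and e_ss are unchanged.

unchanged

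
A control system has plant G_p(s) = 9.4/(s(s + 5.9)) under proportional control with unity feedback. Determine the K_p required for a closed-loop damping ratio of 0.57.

Closed-loop characteristic equation: s² + 5.9s + K_p·9.4 = 0.
So ω_n = √(9.4K_p) and 2ζω_n = 5.9, giving ζ = 5.9/(2√(9.4K_p)).
Setting ζ = 0.57: √(9.4K_p) = 5.9/(2·0.57) = 5.175, so K_p = 26.79/9.4 = 2.85.

K_p = 2.85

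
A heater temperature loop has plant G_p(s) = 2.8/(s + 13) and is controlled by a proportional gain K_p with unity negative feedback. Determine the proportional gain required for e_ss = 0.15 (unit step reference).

For a type-0 loop with proportional control, e_ss = 1/(1 + K_p·G_p(0)).
G_p(0) = 0.2154. Require 1/(1 + K_p·0.2154) = 0.15, so 1 + 0.2154·K_p = 6.667.
K_p = (6.667 − 1)/0.2154 = 26.3.

K_p = 26.3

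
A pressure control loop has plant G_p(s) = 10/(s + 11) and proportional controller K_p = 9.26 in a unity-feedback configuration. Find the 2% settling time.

Closed-loop transfer function: T(s) = K_p·G_p(s)/(1 + K_p·G_p(s)) = 92.6/(s + 11 + 92.6) = 92.6/(s + 103.6).
Time constant τ = 1/103.6 = 0.009653 s, so the 2% settling time is about 4τ = 0.0386 s.

T_s ≈ 0.0386 s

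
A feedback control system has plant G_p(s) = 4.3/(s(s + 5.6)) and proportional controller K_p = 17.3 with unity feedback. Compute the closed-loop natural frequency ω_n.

1 + K_p·G_p(s) = 0 gives s² + 5.6s + 74.39 = 0.
So ω_n² = 74.39 ⇒ ω_n = 8.625 rad/s, and ζ = 5.6/(2ω_n) = 0.325.

ω_n = 8.62 rad/s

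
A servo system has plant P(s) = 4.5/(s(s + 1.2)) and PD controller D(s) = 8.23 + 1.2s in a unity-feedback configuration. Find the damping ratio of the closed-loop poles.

ζ = 0.542

Forward path: (8.23 + 1.2s)·4.5/(s(s+1.2)). The closed-loop characteristic equation is s² + (1.2 + 4.5·1.2)s + 4.5·8.23 = 0.
That is s² + 6.6s + 37.04 = 0, so ω_n = 6.086 rad/s and ζ = 6.6/(2·6.086) = 0.5423.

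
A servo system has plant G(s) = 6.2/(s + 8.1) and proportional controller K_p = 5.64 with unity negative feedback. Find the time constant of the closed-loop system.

τ = 0.0232 s

Closed-loop transfer function: T(s) = K_p·G(s)/(1 + K_p·G(s)) = 34.97/(s + 8.1 + 34.97) = 34.97/(s + 43.07).
Time constant τ = 1/43.07 = 0.0232 s.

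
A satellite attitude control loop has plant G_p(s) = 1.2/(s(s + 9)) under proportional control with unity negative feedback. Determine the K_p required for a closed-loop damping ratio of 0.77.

Closed-loop characteristic equation: s² + 9s + K_p·1.2 = 0.
So ω_n = √(1.2K_p) and 2ζω_n = 9, giving ζ = 9/(2√(1.2K_p)).
Setting ζ = 0.77: √(1.2K_p) = 9/(2·0.77) = 5.844, so K_p = 34.15/1.2 = 28.5.

K_p = 28.5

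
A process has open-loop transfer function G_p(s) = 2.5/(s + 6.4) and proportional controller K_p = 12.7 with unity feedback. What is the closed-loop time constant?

Closed-loop transfer function: T(s) = K_p·G_p(s)/(1 + K_p·G_p(s)) = 31.75/(s + 6.4 + 31.75) = 31.75/(s + 38.15).
Time constant τ = 1/38.15 = 0.0262 s.

τ = 0.0262 s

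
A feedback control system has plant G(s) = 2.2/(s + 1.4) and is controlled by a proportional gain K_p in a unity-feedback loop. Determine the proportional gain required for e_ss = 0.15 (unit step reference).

K_p = 3.61

Steady-state error for a unit step on this type-0 loop is 1/(1 + K_p·G(0)).
G(0) = 1.571. Require 1/(1 + K_p·1.571) = 0.15, so 1 + 1.571·K_p = 6.667.
K_p = (6.667 − 1)/1.571 = 3.61.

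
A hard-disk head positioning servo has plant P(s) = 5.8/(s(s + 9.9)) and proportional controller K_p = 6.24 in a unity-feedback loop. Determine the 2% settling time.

T_s ≈ 0.808 s

Closed-loop characteristic equation: s² + 9.9s + 36.19 = 0, so ω_n = 6.016 rad/s and ζ = 9.9/(2·6.016) = 0.8228.
2% settling time T_s ≈ 4/(ζω_n) = 4/4.95 = 0.808 s.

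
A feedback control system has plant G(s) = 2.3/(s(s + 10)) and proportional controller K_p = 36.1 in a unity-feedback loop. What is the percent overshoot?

12.7%

Closed-loop characteristic equation: s² + 10s + 83.03 = 0, so ω_n = 9.112 rad/s and ζ = 10/(2·9.112) = 0.5487.
%OS = 100·exp(−πζ/√(1−ζ²)) = 100·exp(−π·0.5487/√0.6989) = 12.7%.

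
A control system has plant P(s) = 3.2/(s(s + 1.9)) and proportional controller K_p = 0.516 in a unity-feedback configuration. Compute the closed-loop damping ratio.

1 + K_p·P(s) = 0 gives s² + 1.9s + 1.651 = 0.
Matching s² + 2ζω_n s + ω_n²: ω_n = √1.651 = 1.285 rad/s and 2ζω_n = 1.9, so ζ = 1.9/(2·1.285) = 0.739.

ζ = 0.739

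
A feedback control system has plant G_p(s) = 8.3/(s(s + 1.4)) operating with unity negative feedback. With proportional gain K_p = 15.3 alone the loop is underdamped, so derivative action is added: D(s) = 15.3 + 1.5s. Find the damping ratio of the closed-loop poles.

Forward path: (15.3 + 1.5s)·8.3/(s(s+1.4)). The closed-loop characteristic equation is s² + (1.4 + 8.3·1.5)s + 8.3·15.3 = 0.
That is s² + 13.85s + 127 = 0, so ω_n = 11.27 rad/s and ζ = 13.85/(2·11.27) = 0.6145.

ζ = 0.615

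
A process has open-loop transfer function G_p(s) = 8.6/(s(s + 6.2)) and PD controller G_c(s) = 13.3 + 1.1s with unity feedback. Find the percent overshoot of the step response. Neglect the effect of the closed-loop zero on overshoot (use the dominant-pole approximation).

Forward path: (13.3 + 1.1s)·8.6/(s(s+6.2)). The closed-loop characteristic equation is s² + (6.2 + 8.6·1.1)s + 8.6·13.3 = 0.
That is s² + 15.66s + 114.4 = 0, so ω_n = 10.69 rad/s and ζ = 15.66/(2·10.69) = 0.7321.
%OS = 100·exp(−πζ/√(1−ζ²)) = 3.42%.

3.42%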